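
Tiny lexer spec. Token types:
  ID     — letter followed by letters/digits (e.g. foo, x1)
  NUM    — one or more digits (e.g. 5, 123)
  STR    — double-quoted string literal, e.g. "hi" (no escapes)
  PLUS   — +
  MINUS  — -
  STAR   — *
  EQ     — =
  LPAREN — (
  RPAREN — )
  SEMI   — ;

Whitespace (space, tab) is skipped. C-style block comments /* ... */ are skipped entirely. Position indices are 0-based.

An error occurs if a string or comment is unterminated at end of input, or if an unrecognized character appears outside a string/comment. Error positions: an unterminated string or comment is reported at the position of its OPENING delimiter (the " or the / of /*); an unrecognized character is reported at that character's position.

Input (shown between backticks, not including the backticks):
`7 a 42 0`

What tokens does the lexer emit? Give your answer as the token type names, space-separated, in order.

pos=0: emit NUM '7' (now at pos=1)
pos=2: emit ID 'a' (now at pos=3)
pos=4: emit NUM '42' (now at pos=6)
pos=7: emit NUM '0' (now at pos=8)
DONE. 4 tokens: [NUM, ID, NUM, NUM]

Answer: NUM ID NUM NUM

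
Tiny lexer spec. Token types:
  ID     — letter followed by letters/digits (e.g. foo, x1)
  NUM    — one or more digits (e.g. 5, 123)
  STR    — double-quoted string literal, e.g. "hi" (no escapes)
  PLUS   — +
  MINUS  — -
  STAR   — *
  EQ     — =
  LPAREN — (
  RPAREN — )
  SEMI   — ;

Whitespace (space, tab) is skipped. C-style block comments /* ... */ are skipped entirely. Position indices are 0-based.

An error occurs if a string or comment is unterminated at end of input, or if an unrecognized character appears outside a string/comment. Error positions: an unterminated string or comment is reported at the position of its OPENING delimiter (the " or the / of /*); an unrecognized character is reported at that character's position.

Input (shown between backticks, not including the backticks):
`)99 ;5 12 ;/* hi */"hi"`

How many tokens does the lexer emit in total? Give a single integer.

pos=0: emit RPAREN ')'
pos=1: emit NUM '99' (now at pos=3)
pos=4: emit SEMI ';'
pos=5: emit NUM '5' (now at pos=6)
pos=7: emit NUM '12' (now at pos=9)
pos=10: emit SEMI ';'
pos=11: enter COMMENT mode (saw '/*')
exit COMMENT mode (now at pos=19)
pos=19: enter STRING mode
pos=19: emit STR "hi" (now at pos=23)
DONE. 7 tokens: [RPAREN, NUM, SEMI, NUM, NUM, SEMI, STR]

Answer: 7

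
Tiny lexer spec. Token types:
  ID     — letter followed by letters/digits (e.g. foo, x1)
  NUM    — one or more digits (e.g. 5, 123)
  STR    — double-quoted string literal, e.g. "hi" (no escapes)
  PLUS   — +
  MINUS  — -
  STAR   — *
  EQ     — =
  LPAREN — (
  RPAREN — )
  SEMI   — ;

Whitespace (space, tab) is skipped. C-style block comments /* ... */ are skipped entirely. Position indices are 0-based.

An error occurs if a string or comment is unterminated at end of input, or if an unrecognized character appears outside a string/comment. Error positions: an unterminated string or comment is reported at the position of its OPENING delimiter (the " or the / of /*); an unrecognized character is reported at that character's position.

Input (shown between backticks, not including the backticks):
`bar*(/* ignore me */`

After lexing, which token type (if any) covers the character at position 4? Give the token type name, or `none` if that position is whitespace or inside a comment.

pos=0: emit ID 'bar' (now at pos=3)
pos=3: emit STAR '*'
pos=4: emit LPAREN '('
pos=5: enter COMMENT mode (saw '/*')
exit COMMENT mode (now at pos=20)
DONE. 3 tokens: [ID, STAR, LPAREN]
Position 4: char is '(' -> LPAREN

Answer: LPAREN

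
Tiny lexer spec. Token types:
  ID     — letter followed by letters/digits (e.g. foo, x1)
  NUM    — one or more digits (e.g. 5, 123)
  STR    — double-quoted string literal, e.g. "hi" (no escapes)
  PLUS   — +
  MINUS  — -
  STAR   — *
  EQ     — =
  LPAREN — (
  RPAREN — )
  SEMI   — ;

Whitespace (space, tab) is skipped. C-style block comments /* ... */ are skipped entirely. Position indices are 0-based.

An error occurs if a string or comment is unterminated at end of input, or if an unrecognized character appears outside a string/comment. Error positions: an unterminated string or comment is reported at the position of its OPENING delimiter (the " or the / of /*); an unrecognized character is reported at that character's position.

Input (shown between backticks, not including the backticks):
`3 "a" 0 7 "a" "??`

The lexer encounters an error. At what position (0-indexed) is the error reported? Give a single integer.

pos=0: emit NUM '3' (now at pos=1)
pos=2: enter STRING mode
pos=2: emit STR "a" (now at pos=5)
pos=6: emit NUM '0' (now at pos=7)
pos=8: emit NUM '7' (now at pos=9)
pos=10: enter STRING mode
pos=10: emit STR "a" (now at pos=13)
pos=14: enter STRING mode
pos=14: ERROR — unterminated string

Answer: 14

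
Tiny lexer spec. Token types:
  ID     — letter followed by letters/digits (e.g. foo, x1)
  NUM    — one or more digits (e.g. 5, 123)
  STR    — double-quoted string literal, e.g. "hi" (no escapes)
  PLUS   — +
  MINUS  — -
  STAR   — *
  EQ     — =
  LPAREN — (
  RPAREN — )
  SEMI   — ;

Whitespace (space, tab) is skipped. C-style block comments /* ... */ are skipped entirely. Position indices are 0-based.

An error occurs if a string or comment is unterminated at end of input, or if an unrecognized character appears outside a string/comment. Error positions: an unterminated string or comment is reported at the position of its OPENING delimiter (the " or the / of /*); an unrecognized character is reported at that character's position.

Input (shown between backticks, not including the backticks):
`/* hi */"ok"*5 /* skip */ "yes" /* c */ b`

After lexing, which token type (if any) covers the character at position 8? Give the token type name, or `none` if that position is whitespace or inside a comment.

pos=0: enter COMMENT mode (saw '/*')
exit COMMENT mode (now at pos=8)
pos=8: enter STRING mode
pos=8: emit STR "ok" (now at pos=12)
pos=12: emit STAR '*'
pos=13: emit NUM '5' (now at pos=14)
pos=15: enter COMMENT mode (saw '/*')
exit COMMENT mode (now at pos=25)
pos=26: enter STRING mode
pos=26: emit STR "yes" (now at pos=31)
pos=32: enter COMMENT mode (saw '/*')
exit COMMENT mode (now at pos=39)
pos=40: emit ID 'b' (now at pos=41)
DONE. 5 tokens: [STR, STAR, NUM, STR, ID]
Position 8: char is '"' -> STR

Answer: STR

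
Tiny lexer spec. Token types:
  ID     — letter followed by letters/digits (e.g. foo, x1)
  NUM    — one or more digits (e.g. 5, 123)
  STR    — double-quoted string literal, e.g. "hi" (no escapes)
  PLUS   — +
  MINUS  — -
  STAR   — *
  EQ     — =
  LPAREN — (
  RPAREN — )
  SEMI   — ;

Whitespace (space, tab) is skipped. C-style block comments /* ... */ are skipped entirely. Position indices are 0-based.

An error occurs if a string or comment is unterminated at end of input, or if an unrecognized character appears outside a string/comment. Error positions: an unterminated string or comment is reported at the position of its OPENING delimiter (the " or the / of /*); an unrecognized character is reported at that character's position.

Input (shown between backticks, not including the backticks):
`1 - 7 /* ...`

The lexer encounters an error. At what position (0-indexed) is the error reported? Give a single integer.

pos=0: emit NUM '1' (now at pos=1)
pos=2: emit MINUS '-'
pos=4: emit NUM '7' (now at pos=5)
pos=6: enter COMMENT mode (saw '/*')
pos=6: ERROR — unterminated comment (reached EOF)

Answer: 6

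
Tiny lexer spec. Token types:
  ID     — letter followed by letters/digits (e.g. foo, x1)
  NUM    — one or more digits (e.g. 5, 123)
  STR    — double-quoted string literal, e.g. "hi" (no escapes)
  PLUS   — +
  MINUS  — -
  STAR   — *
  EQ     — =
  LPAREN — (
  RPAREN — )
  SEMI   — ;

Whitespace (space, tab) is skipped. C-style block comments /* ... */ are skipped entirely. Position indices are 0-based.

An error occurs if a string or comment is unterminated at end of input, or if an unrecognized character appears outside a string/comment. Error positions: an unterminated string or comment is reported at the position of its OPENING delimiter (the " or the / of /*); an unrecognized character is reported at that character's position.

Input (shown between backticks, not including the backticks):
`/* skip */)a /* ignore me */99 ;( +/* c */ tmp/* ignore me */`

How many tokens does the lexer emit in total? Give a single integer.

Answer: 7

Derivation:
pos=0: enter COMMENT mode (saw '/*')
exit COMMENT mode (now at pos=10)
pos=10: emit RPAREN ')'
pos=11: emit ID 'a' (now at pos=12)
pos=13: enter COMMENT mode (saw '/*')
exit COMMENT mode (now at pos=28)
pos=28: emit NUM '99' (now at pos=30)
pos=31: emit SEMI ';'
pos=32: emit LPAREN '('
pos=34: emit PLUS '+'
pos=35: enter COMMENT mode (saw '/*')
exit COMMENT mode (now at pos=42)
pos=43: emit ID 'tmp' (now at pos=46)
pos=46: enter COMMENT mode (saw '/*')
exit COMMENT mode (now at pos=61)
DONE. 7 tokens: [RPAREN, ID, NUM, SEMI, LPAREN, PLUS, ID]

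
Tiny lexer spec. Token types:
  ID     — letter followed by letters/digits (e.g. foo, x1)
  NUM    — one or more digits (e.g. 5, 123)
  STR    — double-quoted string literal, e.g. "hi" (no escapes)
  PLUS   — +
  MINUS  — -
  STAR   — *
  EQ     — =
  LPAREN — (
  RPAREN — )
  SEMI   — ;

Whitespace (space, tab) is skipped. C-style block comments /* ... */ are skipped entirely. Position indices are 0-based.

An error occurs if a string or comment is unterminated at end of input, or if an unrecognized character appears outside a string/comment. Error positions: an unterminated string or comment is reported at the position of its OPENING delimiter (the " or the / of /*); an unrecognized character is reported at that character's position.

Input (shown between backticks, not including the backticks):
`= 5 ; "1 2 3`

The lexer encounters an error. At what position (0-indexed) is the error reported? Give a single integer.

Answer: 6

Derivation:
pos=0: emit EQ '='
pos=2: emit NUM '5' (now at pos=3)
pos=4: emit SEMI ';'
pos=6: enter STRING mode
pos=6: ERROR — unterminated string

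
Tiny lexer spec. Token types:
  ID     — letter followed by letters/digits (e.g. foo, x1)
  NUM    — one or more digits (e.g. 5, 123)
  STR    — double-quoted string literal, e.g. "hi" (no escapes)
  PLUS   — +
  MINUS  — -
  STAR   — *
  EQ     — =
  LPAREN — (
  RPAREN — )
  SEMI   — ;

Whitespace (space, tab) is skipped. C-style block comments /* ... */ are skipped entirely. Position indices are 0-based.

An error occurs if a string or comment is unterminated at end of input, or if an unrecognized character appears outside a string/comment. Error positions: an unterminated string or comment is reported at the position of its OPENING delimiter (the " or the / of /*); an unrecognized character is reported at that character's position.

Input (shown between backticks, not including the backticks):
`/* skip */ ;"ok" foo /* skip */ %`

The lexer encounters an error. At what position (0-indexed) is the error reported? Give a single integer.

pos=0: enter COMMENT mode (saw '/*')
exit COMMENT mode (now at pos=10)
pos=11: emit SEMI ';'
pos=12: enter STRING mode
pos=12: emit STR "ok" (now at pos=16)
pos=17: emit ID 'foo' (now at pos=20)
pos=21: enter COMMENT mode (saw '/*')
exit COMMENT mode (now at pos=31)
pos=32: ERROR — unrecognized char '%'

Answer: 32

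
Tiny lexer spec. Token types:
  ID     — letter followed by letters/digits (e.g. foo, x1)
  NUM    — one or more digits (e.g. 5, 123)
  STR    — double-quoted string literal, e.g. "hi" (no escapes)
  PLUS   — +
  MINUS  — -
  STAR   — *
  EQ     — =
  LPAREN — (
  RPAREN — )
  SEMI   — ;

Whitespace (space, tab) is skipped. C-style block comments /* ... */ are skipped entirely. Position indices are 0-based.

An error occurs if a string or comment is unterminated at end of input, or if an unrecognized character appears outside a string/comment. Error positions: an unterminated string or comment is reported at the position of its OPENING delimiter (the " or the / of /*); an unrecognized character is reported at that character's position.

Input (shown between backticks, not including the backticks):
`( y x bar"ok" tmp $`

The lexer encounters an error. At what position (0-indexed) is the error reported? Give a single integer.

pos=0: emit LPAREN '('
pos=2: emit ID 'y' (now at pos=3)
pos=4: emit ID 'x' (now at pos=5)
pos=6: emit ID 'bar' (now at pos=9)
pos=9: enter STRING mode
pos=9: emit STR "ok" (now at pos=13)
pos=14: emit ID 'tmp' (now at pos=17)
pos=18: ERROR — unrecognized char '$'

Answer: 18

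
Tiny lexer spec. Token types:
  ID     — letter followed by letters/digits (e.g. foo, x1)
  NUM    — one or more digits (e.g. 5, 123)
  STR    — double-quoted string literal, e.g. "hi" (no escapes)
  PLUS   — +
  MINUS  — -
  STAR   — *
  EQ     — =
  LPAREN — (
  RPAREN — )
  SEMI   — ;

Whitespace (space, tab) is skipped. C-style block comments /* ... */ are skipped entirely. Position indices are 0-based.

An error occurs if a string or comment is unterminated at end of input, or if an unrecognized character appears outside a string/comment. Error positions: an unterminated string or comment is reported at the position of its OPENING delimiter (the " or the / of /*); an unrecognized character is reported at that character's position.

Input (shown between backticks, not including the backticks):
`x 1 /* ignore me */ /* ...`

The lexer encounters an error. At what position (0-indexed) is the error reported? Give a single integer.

Answer: 20

Derivation:
pos=0: emit ID 'x' (now at pos=1)
pos=2: emit NUM '1' (now at pos=3)
pos=4: enter COMMENT mode (saw '/*')
exit COMMENT mode (now at pos=19)
pos=20: enter COMMENT mode (saw '/*')
pos=20: ERROR — unterminated comment (reached EOF)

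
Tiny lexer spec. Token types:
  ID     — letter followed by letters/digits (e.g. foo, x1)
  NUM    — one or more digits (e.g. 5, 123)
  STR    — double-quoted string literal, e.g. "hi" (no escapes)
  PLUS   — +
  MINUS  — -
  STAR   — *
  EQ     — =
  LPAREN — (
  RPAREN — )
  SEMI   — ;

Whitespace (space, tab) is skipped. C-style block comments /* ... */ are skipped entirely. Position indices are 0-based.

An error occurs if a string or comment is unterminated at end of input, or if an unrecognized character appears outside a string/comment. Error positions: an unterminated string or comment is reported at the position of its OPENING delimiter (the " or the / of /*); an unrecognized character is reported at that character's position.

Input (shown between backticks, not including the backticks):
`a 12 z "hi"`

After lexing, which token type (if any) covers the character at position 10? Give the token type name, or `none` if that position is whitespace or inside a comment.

pos=0: emit ID 'a' (now at pos=1)
pos=2: emit NUM '12' (now at pos=4)
pos=5: emit ID 'z' (now at pos=6)
pos=7: enter STRING mode
pos=7: emit STR "hi" (now at pos=11)
DONE. 4 tokens: [ID, NUM, ID, STR]
Position 10: char is '"' -> STR

Answer: STR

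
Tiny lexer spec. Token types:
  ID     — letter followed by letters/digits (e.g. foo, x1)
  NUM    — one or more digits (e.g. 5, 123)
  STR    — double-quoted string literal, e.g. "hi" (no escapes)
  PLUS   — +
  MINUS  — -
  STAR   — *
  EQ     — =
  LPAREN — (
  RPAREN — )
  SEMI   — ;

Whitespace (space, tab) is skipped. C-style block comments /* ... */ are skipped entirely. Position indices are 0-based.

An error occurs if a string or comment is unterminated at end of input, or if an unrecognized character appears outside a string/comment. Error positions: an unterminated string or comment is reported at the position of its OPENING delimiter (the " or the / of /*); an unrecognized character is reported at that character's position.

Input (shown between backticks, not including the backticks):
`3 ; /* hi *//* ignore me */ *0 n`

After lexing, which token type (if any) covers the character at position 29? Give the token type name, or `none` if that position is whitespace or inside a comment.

pos=0: emit NUM '3' (now at pos=1)
pos=2: emit SEMI ';'
pos=4: enter COMMENT mode (saw '/*')
exit COMMENT mode (now at pos=12)
pos=12: enter COMMENT mode (saw '/*')
exit COMMENT mode (now at pos=27)
pos=28: emit STAR '*'
pos=29: emit NUM '0' (now at pos=30)
pos=31: emit ID 'n' (now at pos=32)
DONE. 5 tokens: [NUM, SEMI, STAR, NUM, ID]
Position 29: char is '0' -> NUM

Answer: NUM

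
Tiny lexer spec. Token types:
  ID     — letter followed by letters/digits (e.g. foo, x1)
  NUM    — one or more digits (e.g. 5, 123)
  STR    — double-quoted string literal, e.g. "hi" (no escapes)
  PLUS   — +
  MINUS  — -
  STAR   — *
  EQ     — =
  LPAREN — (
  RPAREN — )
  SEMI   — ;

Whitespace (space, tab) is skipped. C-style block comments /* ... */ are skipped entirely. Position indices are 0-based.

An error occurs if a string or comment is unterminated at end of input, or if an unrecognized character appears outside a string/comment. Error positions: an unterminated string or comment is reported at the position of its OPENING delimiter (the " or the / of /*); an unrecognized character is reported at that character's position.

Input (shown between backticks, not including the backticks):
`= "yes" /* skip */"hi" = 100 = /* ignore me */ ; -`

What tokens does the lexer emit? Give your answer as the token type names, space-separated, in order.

Answer: EQ STR STR EQ NUM EQ SEMI MINUS

Derivation:
pos=0: emit EQ '='
pos=2: enter STRING mode
pos=2: emit STR "yes" (now at pos=7)
pos=8: enter COMMENT mode (saw '/*')
exit COMMENT mode (now at pos=18)
pos=18: enter STRING mode
pos=18: emit STR "hi" (now at pos=22)
pos=23: emit EQ '='
pos=25: emit NUM '100' (now at pos=28)
pos=29: emit EQ '='
pos=31: enter COMMENT mode (saw '/*')
exit COMMENT mode (now at pos=46)
pos=47: emit SEMI ';'
pos=49: emit MINUS '-'
DONE. 8 tokens: [EQ, STR, STR, EQ, NUM, EQ, SEMI, MINUS]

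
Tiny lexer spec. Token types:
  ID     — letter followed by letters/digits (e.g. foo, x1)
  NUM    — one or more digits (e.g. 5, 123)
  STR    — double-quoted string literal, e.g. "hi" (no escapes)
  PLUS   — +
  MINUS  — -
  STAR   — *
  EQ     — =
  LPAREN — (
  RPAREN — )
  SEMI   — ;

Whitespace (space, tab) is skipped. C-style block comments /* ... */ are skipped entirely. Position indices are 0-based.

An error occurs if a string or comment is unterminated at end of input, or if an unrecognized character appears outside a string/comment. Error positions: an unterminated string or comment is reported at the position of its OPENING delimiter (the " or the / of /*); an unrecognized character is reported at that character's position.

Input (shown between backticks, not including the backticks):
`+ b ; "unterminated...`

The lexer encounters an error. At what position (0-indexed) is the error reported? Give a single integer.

Answer: 6

Derivation:
pos=0: emit PLUS '+'
pos=2: emit ID 'b' (now at pos=3)
pos=4: emit SEMI ';'
pos=6: enter STRING mode
pos=6: ERROR — unterminated string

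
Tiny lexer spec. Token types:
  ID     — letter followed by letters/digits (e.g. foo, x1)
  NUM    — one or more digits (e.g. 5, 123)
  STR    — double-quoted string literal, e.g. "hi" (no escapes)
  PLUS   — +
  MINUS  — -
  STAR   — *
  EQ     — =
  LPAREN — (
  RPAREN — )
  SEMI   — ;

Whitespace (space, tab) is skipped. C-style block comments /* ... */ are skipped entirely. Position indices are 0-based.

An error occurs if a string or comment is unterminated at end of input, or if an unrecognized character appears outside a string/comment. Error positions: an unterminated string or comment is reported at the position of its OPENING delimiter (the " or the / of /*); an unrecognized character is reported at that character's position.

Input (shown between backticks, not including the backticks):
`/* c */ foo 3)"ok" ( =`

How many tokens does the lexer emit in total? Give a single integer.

Answer: 6

Derivation:
pos=0: enter COMMENT mode (saw '/*')
exit COMMENT mode (now at pos=7)
pos=8: emit ID 'foo' (now at pos=11)
pos=12: emit NUM '3' (now at pos=13)
pos=13: emit RPAREN ')'
pos=14: enter STRING mode
pos=14: emit STR "ok" (now at pos=18)
pos=19: emit LPAREN '('
pos=21: emit EQ '='
DONE. 6 tokens: [ID, NUM, RPAREN, STR, LPAREN, EQ]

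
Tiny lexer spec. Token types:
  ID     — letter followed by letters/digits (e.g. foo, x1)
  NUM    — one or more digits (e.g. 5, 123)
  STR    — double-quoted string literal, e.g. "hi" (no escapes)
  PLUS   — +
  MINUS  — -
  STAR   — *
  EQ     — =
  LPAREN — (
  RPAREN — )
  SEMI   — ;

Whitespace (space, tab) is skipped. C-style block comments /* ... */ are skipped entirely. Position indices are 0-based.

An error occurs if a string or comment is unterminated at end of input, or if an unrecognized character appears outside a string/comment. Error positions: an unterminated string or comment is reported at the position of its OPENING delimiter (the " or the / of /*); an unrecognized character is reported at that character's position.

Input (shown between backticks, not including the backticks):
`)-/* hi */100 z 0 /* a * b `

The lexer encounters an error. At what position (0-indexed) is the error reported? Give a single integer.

Answer: 18

Derivation:
pos=0: emit RPAREN ')'
pos=1: emit MINUS '-'
pos=2: enter COMMENT mode (saw '/*')
exit COMMENT mode (now at pos=10)
pos=10: emit NUM '100' (now at pos=13)
pos=14: emit ID 'z' (now at pos=15)
pos=16: emit NUM '0' (now at pos=17)
pos=18: enter COMMENT mode (saw '/*')
pos=18: ERROR — unterminated comment (reached EOF)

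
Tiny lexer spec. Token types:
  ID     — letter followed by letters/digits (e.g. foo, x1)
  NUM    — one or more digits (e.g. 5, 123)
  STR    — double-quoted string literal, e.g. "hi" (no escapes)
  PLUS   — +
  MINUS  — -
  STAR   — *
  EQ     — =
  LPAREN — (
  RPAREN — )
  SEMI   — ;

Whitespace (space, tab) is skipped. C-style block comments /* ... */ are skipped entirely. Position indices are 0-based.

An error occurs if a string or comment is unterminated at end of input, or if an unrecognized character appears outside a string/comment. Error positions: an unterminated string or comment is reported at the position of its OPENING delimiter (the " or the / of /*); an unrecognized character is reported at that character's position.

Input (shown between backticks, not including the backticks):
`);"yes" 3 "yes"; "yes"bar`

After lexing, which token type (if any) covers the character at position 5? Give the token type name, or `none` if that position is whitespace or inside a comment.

pos=0: emit RPAREN ')'
pos=1: emit SEMI ';'
pos=2: enter STRING mode
pos=2: emit STR "yes" (now at pos=7)
pos=8: emit NUM '3' (now at pos=9)
pos=10: enter STRING mode
pos=10: emit STR "yes" (now at pos=15)
pos=15: emit SEMI ';'
pos=17: enter STRING mode
pos=17: emit STR "yes" (now at pos=22)
pos=22: emit ID 'bar' (now at pos=25)
DONE. 8 tokens: [RPAREN, SEMI, STR, NUM, STR, SEMI, STR, ID]
Position 5: char is 's' -> STR

Answer: STR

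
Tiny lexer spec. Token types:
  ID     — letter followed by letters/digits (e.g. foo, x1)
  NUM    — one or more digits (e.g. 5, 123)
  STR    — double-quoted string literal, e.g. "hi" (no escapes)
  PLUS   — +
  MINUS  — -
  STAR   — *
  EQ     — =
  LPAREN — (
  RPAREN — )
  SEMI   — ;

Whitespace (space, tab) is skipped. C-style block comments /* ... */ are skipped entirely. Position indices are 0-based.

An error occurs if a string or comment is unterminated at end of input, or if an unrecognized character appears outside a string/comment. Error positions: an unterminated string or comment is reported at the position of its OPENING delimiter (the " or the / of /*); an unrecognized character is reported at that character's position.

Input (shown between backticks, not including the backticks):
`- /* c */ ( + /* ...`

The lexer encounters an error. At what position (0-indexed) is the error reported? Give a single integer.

pos=0: emit MINUS '-'
pos=2: enter COMMENT mode (saw '/*')
exit COMMENT mode (now at pos=9)
pos=10: emit LPAREN '('
pos=12: emit PLUS '+'
pos=14: enter COMMENT mode (saw '/*')
pos=14: ERROR — unterminated comment (reached EOF)

Answer: 14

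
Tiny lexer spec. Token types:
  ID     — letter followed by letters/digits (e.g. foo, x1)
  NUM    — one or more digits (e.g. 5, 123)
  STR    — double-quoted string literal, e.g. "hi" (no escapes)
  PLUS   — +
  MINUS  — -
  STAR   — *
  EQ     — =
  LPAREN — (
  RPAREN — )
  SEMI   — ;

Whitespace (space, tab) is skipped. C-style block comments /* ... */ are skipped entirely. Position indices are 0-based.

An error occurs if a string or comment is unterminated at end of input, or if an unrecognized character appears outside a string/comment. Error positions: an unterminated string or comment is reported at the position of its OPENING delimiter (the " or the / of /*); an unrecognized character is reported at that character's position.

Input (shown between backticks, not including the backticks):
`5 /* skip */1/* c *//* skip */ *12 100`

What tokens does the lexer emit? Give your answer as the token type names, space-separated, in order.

Answer: NUM NUM STAR NUM NUM

Derivation:
pos=0: emit NUM '5' (now at pos=1)
pos=2: enter COMMENT mode (saw '/*')
exit COMMENT mode (now at pos=12)
pos=12: emit NUM '1' (now at pos=13)
pos=13: enter COMMENT mode (saw '/*')
exit COMMENT mode (now at pos=20)
pos=20: enter COMMENT mode (saw '/*')
exit COMMENT mode (now at pos=30)
pos=31: emit STAR '*'
pos=32: emit NUM '12' (now at pos=34)
pos=35: emit NUM '100' (now at pos=38)
DONE. 5 tokens: [NUM, NUM, STAR, NUM, NUM]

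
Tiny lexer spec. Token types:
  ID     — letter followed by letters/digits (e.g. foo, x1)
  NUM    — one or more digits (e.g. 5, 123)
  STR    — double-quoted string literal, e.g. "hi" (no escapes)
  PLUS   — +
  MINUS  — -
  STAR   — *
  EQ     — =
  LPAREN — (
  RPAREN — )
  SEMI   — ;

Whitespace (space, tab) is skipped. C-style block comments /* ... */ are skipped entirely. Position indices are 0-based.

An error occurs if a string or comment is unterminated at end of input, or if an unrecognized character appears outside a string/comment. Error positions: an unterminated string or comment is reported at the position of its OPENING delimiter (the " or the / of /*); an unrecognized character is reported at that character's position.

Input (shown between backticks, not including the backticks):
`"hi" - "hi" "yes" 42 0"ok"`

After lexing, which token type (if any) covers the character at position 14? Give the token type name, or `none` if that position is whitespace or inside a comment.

pos=0: enter STRING mode
pos=0: emit STR "hi" (now at pos=4)
pos=5: emit MINUS '-'
pos=7: enter STRING mode
pos=7: emit STR "hi" (now at pos=11)
pos=12: enter STRING mode
pos=12: emit STR "yes" (now at pos=17)
pos=18: emit NUM '42' (now at pos=20)
pos=21: emit NUM '0' (now at pos=22)
pos=22: enter STRING mode
pos=22: emit STR "ok" (now at pos=26)
DONE. 7 tokens: [STR, MINUS, STR, STR, NUM, NUM, STR]
Position 14: char is 'e' -> STR

Answer: STR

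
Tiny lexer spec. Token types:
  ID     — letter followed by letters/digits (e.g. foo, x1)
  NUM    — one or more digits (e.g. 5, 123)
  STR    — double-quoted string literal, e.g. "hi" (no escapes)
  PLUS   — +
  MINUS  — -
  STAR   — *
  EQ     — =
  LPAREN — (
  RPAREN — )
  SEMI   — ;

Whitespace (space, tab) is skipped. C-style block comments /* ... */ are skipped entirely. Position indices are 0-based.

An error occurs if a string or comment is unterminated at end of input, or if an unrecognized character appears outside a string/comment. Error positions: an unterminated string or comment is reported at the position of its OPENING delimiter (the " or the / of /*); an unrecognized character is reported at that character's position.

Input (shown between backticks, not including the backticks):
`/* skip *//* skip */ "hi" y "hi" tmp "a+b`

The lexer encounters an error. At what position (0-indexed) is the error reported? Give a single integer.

pos=0: enter COMMENT mode (saw '/*')
exit COMMENT mode (now at pos=10)
pos=10: enter COMMENT mode (saw '/*')
exit COMMENT mode (now at pos=20)
pos=21: enter STRING mode
pos=21: emit STR "hi" (now at pos=25)
pos=26: emit ID 'y' (now at pos=27)
pos=28: enter STRING mode
pos=28: emit STR "hi" (now at pos=32)
pos=33: emit ID 'tmp' (now at pos=36)
pos=37: enter STRING mode
pos=37: ERROR — unterminated string

Answer: 37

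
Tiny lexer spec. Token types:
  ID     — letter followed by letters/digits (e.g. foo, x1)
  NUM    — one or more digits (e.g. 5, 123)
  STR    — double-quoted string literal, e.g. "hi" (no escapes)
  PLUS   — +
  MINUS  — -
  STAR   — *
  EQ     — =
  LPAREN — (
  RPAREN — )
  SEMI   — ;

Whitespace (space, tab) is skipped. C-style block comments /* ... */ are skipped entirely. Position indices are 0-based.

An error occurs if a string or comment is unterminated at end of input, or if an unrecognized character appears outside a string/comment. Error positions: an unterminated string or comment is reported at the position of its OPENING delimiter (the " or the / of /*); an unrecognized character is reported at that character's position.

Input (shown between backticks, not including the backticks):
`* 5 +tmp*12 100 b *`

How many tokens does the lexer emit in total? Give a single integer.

Answer: 9

Derivation:
pos=0: emit STAR '*'
pos=2: emit NUM '5' (now at pos=3)
pos=4: emit PLUS '+'
pos=5: emit ID 'tmp' (now at pos=8)
pos=8: emit STAR '*'
pos=9: emit NUM '12' (now at pos=11)
pos=12: emit NUM '100' (now at pos=15)
pos=16: emit ID 'b' (now at pos=17)
pos=18: emit STAR '*'
DONE. 9 tokens: [STAR, NUM, PLUS, ID, STAR, NUM, NUM, ID, STAR]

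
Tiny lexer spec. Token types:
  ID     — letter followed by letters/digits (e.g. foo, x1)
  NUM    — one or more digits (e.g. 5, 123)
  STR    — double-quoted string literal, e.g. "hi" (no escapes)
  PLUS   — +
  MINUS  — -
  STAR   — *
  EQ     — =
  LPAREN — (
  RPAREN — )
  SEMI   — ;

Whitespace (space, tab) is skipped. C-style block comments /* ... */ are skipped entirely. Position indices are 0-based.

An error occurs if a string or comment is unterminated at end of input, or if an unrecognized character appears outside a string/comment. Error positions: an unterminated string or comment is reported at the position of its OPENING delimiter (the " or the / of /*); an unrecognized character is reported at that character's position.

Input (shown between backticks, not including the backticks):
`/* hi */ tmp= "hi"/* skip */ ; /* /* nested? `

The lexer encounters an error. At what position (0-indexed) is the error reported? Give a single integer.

Answer: 31

Derivation:
pos=0: enter COMMENT mode (saw '/*')
exit COMMENT mode (now at pos=8)
pos=9: emit ID 'tmp' (now at pos=12)
pos=12: emit EQ '='
pos=14: enter STRING mode
pos=14: emit STR "hi" (now at pos=18)
pos=18: enter COMMENT mode (saw '/*')
exit COMMENT mode (now at pos=28)
pos=29: emit SEMI ';'
pos=31: enter COMMENT mode (saw '/*')
pos=31: ERROR — unterminated comment (reached EOF)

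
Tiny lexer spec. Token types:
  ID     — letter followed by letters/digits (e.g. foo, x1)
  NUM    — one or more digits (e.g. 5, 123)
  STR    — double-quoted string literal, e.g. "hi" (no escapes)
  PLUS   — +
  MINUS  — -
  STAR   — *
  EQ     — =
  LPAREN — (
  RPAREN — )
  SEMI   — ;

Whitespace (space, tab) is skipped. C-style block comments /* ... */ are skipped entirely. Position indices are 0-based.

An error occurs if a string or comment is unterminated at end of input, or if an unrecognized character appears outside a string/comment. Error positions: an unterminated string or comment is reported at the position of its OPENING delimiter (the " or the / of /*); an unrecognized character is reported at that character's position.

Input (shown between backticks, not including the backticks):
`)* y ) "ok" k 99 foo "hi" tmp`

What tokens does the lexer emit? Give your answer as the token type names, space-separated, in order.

pos=0: emit RPAREN ')'
pos=1: emit STAR '*'
pos=3: emit ID 'y' (now at pos=4)
pos=5: emit RPAREN ')'
pos=7: enter STRING mode
pos=7: emit STR "ok" (now at pos=11)
pos=12: emit ID 'k' (now at pos=13)
pos=14: emit NUM '99' (now at pos=16)
pos=17: emit ID 'foo' (now at pos=20)
pos=21: enter STRING mode
pos=21: emit STR "hi" (now at pos=25)
pos=26: emit ID 'tmp' (now at pos=29)
DONE. 10 tokens: [RPAREN, STAR, ID, RPAREN, STR, ID, NUM, ID, STR, ID]

Answer: RPAREN STAR ID RPAREN STR ID NUM ID STR ID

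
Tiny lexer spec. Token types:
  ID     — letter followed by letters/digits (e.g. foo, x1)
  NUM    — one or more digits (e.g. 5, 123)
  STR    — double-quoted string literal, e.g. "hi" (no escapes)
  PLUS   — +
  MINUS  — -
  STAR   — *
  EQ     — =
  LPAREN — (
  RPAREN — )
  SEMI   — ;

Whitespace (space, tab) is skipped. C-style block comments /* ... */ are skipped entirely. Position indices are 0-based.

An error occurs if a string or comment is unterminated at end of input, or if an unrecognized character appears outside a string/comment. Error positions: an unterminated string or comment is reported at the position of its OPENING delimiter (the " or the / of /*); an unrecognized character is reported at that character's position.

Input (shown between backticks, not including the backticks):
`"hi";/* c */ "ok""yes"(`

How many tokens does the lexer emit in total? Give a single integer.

Answer: 5

Derivation:
pos=0: enter STRING mode
pos=0: emit STR "hi" (now at pos=4)
pos=4: emit SEMI ';'
pos=5: enter COMMENT mode (saw '/*')
exit COMMENT mode (now at pos=12)
pos=13: enter STRING mode
pos=13: emit STR "ok" (now at pos=17)
pos=17: enter STRING mode
pos=17: emit STR "yes" (now at pos=22)
pos=22: emit LPAREN '('
DONE. 5 tokens: [STR, SEMI, STR, STR, LPAREN]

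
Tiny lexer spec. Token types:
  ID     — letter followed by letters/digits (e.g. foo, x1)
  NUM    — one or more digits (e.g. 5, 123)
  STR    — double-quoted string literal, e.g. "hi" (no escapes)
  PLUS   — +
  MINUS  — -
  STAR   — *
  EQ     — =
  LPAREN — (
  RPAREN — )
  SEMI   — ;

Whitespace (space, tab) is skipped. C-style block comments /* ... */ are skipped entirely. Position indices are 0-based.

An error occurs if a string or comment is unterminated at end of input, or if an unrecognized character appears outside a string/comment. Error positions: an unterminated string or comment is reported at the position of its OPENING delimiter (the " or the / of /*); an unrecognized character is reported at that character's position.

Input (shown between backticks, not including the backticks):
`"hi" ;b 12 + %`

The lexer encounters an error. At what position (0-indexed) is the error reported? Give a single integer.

Answer: 13

Derivation:
pos=0: enter STRING mode
pos=0: emit STR "hi" (now at pos=4)
pos=5: emit SEMI ';'
pos=6: emit ID 'b' (now at pos=7)
pos=8: emit NUM '12' (now at pos=10)
pos=11: emit PLUS '+'
pos=13: ERROR — unrecognized char '%'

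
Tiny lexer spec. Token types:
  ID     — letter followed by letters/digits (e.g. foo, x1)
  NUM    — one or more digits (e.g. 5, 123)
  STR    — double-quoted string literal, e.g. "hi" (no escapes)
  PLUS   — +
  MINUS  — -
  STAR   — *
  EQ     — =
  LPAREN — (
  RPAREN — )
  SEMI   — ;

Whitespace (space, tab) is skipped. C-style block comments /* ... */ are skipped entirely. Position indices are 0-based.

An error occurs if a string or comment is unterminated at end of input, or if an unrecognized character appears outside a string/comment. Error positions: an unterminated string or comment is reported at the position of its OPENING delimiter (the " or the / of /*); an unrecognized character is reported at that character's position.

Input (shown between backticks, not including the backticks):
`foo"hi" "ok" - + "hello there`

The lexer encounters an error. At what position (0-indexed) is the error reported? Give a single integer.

Answer: 17

Derivation:
pos=0: emit ID 'foo' (now at pos=3)
pos=3: enter STRING mode
pos=3: emit STR "hi" (now at pos=7)
pos=8: enter STRING mode
pos=8: emit STR "ok" (now at pos=12)
pos=13: emit MINUS '-'
pos=15: emit PLUS '+'
pos=17: enter STRING mode
pos=17: ERROR — unterminated string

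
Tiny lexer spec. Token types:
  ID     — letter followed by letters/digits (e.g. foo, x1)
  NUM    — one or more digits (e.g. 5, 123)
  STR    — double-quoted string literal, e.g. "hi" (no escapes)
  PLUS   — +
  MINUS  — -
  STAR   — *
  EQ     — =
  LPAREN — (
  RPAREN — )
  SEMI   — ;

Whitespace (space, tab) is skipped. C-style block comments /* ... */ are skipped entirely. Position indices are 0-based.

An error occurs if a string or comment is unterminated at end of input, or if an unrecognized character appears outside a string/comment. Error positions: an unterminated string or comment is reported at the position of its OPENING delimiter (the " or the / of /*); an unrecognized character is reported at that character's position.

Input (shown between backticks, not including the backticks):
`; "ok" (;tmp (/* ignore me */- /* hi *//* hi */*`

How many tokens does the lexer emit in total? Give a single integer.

Answer: 8

Derivation:
pos=0: emit SEMI ';'
pos=2: enter STRING mode
pos=2: emit STR "ok" (now at pos=6)
pos=7: emit LPAREN '('
pos=8: emit SEMI ';'
pos=9: emit ID 'tmp' (now at pos=12)
pos=13: emit LPAREN '('
pos=14: enter COMMENT mode (saw '/*')
exit COMMENT mode (now at pos=29)
pos=29: emit MINUS '-'
pos=31: enter COMMENT mode (saw '/*')
exit COMMENT mode (now at pos=39)
pos=39: enter COMMENT mode (saw '/*')
exit COMMENT mode (now at pos=47)
pos=47: emit STAR '*'
DONE. 8 tokens: [SEMI, STR, LPAREN, SEMI, ID, LPAREN, MINUS, STAR]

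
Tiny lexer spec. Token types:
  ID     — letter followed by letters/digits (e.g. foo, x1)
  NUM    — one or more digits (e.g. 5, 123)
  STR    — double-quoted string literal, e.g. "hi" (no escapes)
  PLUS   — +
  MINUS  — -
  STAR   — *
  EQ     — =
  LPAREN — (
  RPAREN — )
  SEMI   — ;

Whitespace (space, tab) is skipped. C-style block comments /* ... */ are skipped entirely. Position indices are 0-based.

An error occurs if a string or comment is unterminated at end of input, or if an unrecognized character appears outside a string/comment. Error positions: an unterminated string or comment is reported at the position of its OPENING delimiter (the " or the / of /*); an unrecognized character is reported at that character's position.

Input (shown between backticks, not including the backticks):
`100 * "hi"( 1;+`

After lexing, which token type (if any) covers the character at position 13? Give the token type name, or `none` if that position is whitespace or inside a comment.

pos=0: emit NUM '100' (now at pos=3)
pos=4: emit STAR '*'
pos=6: enter STRING mode
pos=6: emit STR "hi" (now at pos=10)
pos=10: emit LPAREN '('
pos=12: emit NUM '1' (now at pos=13)
pos=13: emit SEMI ';'
pos=14: emit PLUS '+'
DONE. 7 tokens: [NUM, STAR, STR, LPAREN, NUM, SEMI, PLUS]
Position 13: char is ';' -> SEMI

Answer: SEMI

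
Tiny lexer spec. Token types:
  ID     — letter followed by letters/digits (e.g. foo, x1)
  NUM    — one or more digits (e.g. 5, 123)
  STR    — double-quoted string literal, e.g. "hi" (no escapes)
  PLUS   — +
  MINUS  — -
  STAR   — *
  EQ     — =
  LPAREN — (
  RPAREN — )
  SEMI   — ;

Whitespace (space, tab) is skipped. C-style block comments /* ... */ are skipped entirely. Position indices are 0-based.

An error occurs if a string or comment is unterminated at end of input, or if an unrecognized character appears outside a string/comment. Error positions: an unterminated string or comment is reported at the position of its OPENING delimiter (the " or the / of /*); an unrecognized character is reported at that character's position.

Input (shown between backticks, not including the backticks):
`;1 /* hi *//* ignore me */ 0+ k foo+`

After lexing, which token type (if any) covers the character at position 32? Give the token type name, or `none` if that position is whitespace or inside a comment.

Answer: ID

Derivation:
pos=0: emit SEMI ';'
pos=1: emit NUM '1' (now at pos=2)
pos=3: enter COMMENT mode (saw '/*')
exit COMMENT mode (now at pos=11)
pos=11: enter COMMENT mode (saw '/*')
exit COMMENT mode (now at pos=26)
pos=27: emit NUM '0' (now at pos=28)
pos=28: emit PLUS '+'
pos=30: emit ID 'k' (now at pos=31)
pos=32: emit ID 'foo' (now at pos=35)
pos=35: emit PLUS '+'
DONE. 7 tokens: [SEMI, NUM, NUM, PLUS, ID, ID, PLUS]
Position 32: char is 'f' -> ID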